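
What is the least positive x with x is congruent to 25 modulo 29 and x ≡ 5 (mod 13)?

83

x ≡ 5 (mod 13) gives x ∈ {5, 18, 31, 44, 57, 70, 83}.
The first of these with x mod 29 = 25 is 83.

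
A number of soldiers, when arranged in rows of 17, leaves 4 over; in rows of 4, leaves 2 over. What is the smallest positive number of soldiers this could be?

38

Since 4·13 ≡ 1 (mod 17), take x = 2 + 4·((4−2)·13 mod 17) = 2 + 4·9 = 38.
Check: 38 mod 17 = 4, 38 mod 4 = 2.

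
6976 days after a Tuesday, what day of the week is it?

Saturday

6976 mod 7 = 4 (since 996·7 = 6972).
Tuesday + 4 days → Saturday.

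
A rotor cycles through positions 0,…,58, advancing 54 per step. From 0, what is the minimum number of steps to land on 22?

31

54⁻¹ ≡ 47 (mod 59) because 54·47 = 2538 = 43·59 + 1.
Multiplying both sides by 47: x ≡ 47·22 = 1034 ≡ 31 (mod 59).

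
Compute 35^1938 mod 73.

9

Square-and-reduce mod 73: 35^1≡35, 35^2≡57, 35^4≡37, 35^8≡55, 35^16≡32, 35^32≡2, 35^64≡4, 35^128≡16, 35^256≡37, 35^512≡55, 35^1024≡32.
1938 = 2 + 16 + 128 + 256 + 512 + 1024, so 35^1938 ≡ 57·32·16·37·55·32 ≡ 9 (mod 73).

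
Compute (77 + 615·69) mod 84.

8

615·69 = 42435.
42435 − 505·84 = 15, so 42435 ≡ 15 (mod 84).
(77 + 15) mod 84 = 8.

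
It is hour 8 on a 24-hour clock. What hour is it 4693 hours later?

21

Dividing 4693 by 24 gives quotient 195 and remainder 13.
(8 + 13) mod 24 = 21.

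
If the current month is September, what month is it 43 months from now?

43 mod 12 = 7 (since 3·12 = 36).
September + 7 months → April.

April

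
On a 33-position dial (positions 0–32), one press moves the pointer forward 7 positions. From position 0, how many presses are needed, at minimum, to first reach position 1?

33 = 4·7 + 5
7 = 1·5 + 2
5 = 2·2 + 1
2 = 2·1 + 0
Back-substituting gives 7·19 ≡ 1 (mod 33).

19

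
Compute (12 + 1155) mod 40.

7

1155 mod 40 = 35 (since 28·40 = 1120).
(12 + 35) mod 40 = 7.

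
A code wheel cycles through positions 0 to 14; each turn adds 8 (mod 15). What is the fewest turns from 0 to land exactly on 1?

8·2 = 16 = 1·15 + 1, so 8⁻¹ ≡ 2 (mod 15).

2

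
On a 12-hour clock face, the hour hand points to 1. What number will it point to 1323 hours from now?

Dividing 1323 by 12 gives quotient 110 and remainder 3.
1 + 3 → 4 on a 12-hour dial.

4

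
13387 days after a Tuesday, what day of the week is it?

Dividing 13387 by 7 gives quotient 1912 and remainder 3.
Tuesday + 3 days → Friday.

Friday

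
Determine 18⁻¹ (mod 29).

18·21 = 378 = 13·29 + 1, so 18⁻¹ ≡ 21 (mod 29).

21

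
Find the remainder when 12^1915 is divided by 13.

Successive squares of 12 mod 13: 12^1≡12, 12^2≡1, 12^4≡1, 12^8≡1, 12^16≡1, 12^32≡1, 12^64≡1, 12^128≡1, 12^256≡1, 12^512≡1, 12^1024≡1.
1915 = 1 + 2 + 8 + 16 + 32 + 64 + 256 + 512 + 1024, so 12^1915 ≡ 12·1·1·1·1·1·1·1·1 ≡ 12 (mod 13).

12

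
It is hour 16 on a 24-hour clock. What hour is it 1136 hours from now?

1136 mod 24 = 8 (since 47·24 = 1128).
(16 + 8) mod 24 = 0.

0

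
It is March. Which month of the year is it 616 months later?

616 = 51·12 + 4, so 616 mod 12 = 4.
March + 4 months → July.

July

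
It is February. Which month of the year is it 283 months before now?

July

283 mod 12 = 7 (since 23·12 = 276).
February − 7 months → July.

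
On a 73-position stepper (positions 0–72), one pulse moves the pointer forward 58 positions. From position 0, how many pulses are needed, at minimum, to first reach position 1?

34

58·34 = 1972 = 27·73 + 1, so 58⁻¹ ≡ 34 (mod 73).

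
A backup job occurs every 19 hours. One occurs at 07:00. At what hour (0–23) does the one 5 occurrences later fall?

5·19 = 95.
95 = 3·24 + 23, so 95 mod 24 = 23.
(7 + 23) mod 24 = 6.

6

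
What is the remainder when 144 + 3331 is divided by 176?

3331 − 18·176 = 163, so 3331 ≡ 163 (mod 176).
(144 + 163) mod 176 = 131.

131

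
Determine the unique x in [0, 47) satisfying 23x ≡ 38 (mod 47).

18

The inverse of 23 mod 47 is 45 (since 23·45 = 1035 ≡ 1).
Multiplying both sides by 45: x ≡ 45·38 = 1710 ≡ 18 (mod 47).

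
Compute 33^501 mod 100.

By repeated squaring mod 100: 33^1≡33, 33^2≡89, 33^4≡21, 33^8≡41, 33^16≡81, 33^32≡61, 33^64≡21, 33^128≡41, 33^256≡81.
Since 501 = 1 + 4 + 16 + 32 + 64 + 128 + 256 in binary, 33^501 ≡ 33·21·81·61·21·41·81 ≡ 33 (mod 100).

33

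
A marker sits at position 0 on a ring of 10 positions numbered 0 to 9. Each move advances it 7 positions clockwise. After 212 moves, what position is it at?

212·7 = 1484.
Dividing 1484 by 10 gives quotient 148 and remainder 4.
(0 + 4) mod 10 = 4.

4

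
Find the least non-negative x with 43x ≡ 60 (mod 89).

49

43⁻¹ ≡ 29 (mod 89) because 43·29 = 1247 = 14·89 + 1.
So x ≡ 29·60 = 1740 ≡ 49 (mod 89).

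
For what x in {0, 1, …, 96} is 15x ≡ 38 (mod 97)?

The inverse of 15 mod 97 is 13 (since 15·13 = 195 ≡ 1).
So x ≡ 13·38 = 494 ≡ 9 (mod 97).
Check: 15·9 = 135 = 1·97 + 38.

9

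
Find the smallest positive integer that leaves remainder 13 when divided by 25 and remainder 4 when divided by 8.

Since 8·22 ≡ 1 (mod 25), take x = 4 + 8·((13−4)·22 mod 25) = 4 + 8·23 = 188.
Check: 188 mod 25 = 13, 188 mod 8 = 4.

188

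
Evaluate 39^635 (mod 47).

By repeated squaring mod 47: 39^1≡39, 39^2≡17, 39^4≡7, 39^8≡2, 39^16≡4, 39^32≡16, 39^64≡21, 39^128≡18, 39^256≡42, 39^512≡25.
Since 635 = 1 + 2 + 8 + 16 + 32 + 64 + 512 in binary, 39^635 ≡ 39·17·2·4·16·21·25 ≡ 44 (mod 47).

44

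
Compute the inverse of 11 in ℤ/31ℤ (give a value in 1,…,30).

17

31 = 2·11 + 9
11 = 1·9 + 2
9 = 4·2 + 1
2 = 2·1 + 0
Back-substituting gives 11·17 ≡ 1 (mod 31).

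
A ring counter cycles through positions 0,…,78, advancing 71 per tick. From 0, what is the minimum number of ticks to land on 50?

53

The inverse of 71 mod 79 is 69 (since 71·69 = 4899 ≡ 1).
Multiplying both sides by 69: x ≡ 69·50 = 3450 ≡ 53 (mod 79).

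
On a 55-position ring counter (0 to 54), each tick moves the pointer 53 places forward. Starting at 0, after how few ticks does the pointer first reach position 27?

14

53⁻¹ ≡ 27 (mod 55) because 53·27 = 1431 = 26·55 + 1.
So x ≡ 27·27 = 729 ≡ 14 (mod 55).
Check: 53·14 = 742 = 13·55 + 27.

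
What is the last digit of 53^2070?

9

Powers of 3 mod 10 repeat with period 4: 3, 9, 7, 1.
2070 leaves remainder 2 on division by 4, so 53^2070 ends in 9.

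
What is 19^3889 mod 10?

9

The units digit of 19^n cycles with period 2: 9, 1, …
3889 leaves remainder 1 on division by 2, so 19^3889 ends in 9.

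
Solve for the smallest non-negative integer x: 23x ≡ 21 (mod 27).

15

The inverse of 23 mod 27 is 20 (since 23·20 = 460 ≡ 1).
So x ≡ 20·21 = 420 ≡ 15 (mod 27).
Check: 23·15 = 345 = 12·27 + 21.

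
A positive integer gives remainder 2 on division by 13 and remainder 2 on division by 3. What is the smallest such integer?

Since 3·9 ≡ 1 (mod 13), take x = 2 + 3·((2−2)·9 mod 13) = 2 + 3·0 = 2.
Check: 2 mod 13 = 2, 2 mod 3 = 2.

2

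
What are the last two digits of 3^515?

Successive squares of 3 mod 100: 3^1≡3, 3^2≡9, 3^4≡81, 3^8≡61, 3^16≡21, 3^32≡41, 3^64≡81, 3^128≡61, 3^256≡21, 3^512≡41.
Since 515 = 1 + 2 + 512 in binary, 3^515 ≡ 3·9·41 ≡ 7 (mod 100).

07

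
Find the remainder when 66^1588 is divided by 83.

41

Square-and-reduce mod 83: 66^1≡66, 66^2≡40, 66^4≡23, 66^8≡31, 66^16≡48, 66^32≡63, 66^64≡68, 66^128≡59, 66^256≡78, 66^512≡25, 66^1024≡44.
Since 1588 = 4 + 16 + 32 + 512 + 1024 in binary, 66^1588 ≡ 23·48·63·25·44 ≡ 41 (mod 83).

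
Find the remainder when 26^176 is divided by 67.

37

Successive squares of 26 mod 67: 26^1≡26, 26^2≡6, 26^4≡36, 26^8≡23, 26^16≡60, 26^32≡49, 26^64≡56, 26^128≡54.
Since 176 = 16 + 32 + 128 in binary, 26^176 ≡ 60·49·54 ≡ 37 (mod 67).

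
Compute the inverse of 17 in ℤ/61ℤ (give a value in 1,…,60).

61 = 3·17 + 10
17 = 1·10 + 7
10 = 1·7 + 3
7 = 2·3 + 1
3 = 3·1 + 0
Back-substituting gives 17·18 ≡ 1 (mod 61).

18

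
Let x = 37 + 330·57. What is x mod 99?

330·57 = 18810.
18810 = 190·99 + 0, so 18810 mod 99 = 0.
(37 + 0) mod 99 = 37.

37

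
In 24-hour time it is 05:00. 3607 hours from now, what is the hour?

3607 mod 24 = 7 (since 150·24 = 3600).
(5 + 7) mod 24 = 12.

12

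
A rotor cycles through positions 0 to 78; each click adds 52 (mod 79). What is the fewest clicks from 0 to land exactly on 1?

38

79 = 1·52 + 27
52 = 1·27 + 25
27 = 1·25 + 2
25 = 12·2 + 1
2 = 2·1 + 0
Back-substituting gives 52·38 ≡ 1 (mod 79).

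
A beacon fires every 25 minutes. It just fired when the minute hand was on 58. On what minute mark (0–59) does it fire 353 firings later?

353·25 = 8825.
8825 − 147·60 = 5, so 8825 ≡ 5 (mod 60).
(58 + 5) mod 60 = 3.

3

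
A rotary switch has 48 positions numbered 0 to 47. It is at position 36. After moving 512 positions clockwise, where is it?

512 = 10·48 + 32, so 512 mod 48 = 32.
(36 + 32) mod 48 = 20.

20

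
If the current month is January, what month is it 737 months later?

737 − 61·12 = 5, so 737 ≡ 5 (mod 12).
January + 5 months → June.

June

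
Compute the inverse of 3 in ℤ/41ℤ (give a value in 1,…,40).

14

41 = 13·3 + 2
3 = 1·2 + 1
2 = 2·1 + 0
Back-substituting gives 3·14 ≡ 1 (mod 41).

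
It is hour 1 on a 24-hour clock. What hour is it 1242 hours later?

1242 mod 24 = 18 (since 51·24 = 1224).
(1 + 18) mod 24 = 19.

19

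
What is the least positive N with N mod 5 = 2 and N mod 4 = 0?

x ≡ 0 (mod 4) gives x ∈ {0, 4, 8, 12}.
The first of these with x mod 5 = 2 is 12.

12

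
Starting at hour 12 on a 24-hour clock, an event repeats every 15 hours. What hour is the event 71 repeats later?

71·15 = 1065.
1065 − 44·24 = 9, so 1065 ≡ 9 (mod 24).
(12 + 9) mod 24 = 21.

21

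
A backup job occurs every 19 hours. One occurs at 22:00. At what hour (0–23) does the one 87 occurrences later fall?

87·19 = 1653.
1653 = 68·24 + 21, so 1653 mod 24 = 21.
(22 + 21) mod 24 = 19.

19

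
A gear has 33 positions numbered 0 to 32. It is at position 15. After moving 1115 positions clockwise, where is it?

1115 − 33·33 = 26, so 1115 ≡ 26 (mod 33).
(15 + 26) mod 33 = 8.

8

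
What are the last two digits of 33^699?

97

Successive squares of 33 mod 100: 33^1≡33, 33^2≡89, 33^4≡21, 33^8≡41, 33^16≡81, 33^32≡61, 33^64≡21, 33^128≡41, 33^256≡81, 33^512≡61.
699 = 1 + 2 + 8 + 16 + 32 + 128 + 512, so 33^699 ≡ 33·89·41·81·61·41·61 ≡ 97 (mod 100).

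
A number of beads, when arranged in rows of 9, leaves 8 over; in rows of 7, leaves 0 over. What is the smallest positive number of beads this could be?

35

Since 7·4 ≡ 1 (mod 9), take x = 0 + 7·((8−0)·4 mod 9) = 0 + 7·5 = 35.
Check: 35 mod 9 = 8, 35 mod 7 = 0.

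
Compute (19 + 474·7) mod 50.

37

474·7 = 3318.
3318 = 66·50 + 18, so 3318 mod 50 = 18.
(19 + 18) mod 50 = 37.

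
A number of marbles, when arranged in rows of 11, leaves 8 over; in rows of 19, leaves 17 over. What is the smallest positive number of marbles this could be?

74

x ≡ 8 (mod 11) gives x ∈ {8, 19, 30, 41, 52, 63, 74}.
The first of these with x mod 19 = 17 is 74.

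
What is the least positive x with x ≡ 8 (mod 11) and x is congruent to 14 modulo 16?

30

Since 16·9 ≡ 1 (mod 11), take x = 14 + 16·((8−14)·9 mod 11) = 14 + 16·1 = 30.
Check: 30 mod 11 = 8, 30 mod 16 = 14.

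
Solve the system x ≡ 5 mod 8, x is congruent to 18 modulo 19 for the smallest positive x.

37

x ≡ 5 (mod 8) gives x ∈ {5, 13, 21, 29, 37}.
The first of these with x mod 19 = 18 is 37.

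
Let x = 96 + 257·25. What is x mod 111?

83

257·25 = 6425.
6425 = 57·111 + 98, so 6425 mod 111 = 98.
(96 + 98) mod 111 = 83.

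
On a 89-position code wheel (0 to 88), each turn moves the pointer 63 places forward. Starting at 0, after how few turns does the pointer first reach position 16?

61

63⁻¹ ≡ 65 (mod 89) because 63·65 = 4095 = 46·89 + 1.
So x ≡ 65·16 = 1040 ≡ 61 (mod 89).
Check: 63·61 = 3843 = 43·89 + 16.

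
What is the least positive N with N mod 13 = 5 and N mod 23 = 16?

Since 23·4 ≡ 1 (mod 13), take x = 16 + 23·((5−16)·4 mod 13) = 16 + 23·8 = 200.
Check: 200 mod 13 = 5, 200 mod 23 = 16.

200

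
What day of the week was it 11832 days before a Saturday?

Thursday

Dividing 11832 by 7 gives quotient 1690 and remainder 2.
Saturday − 2 days → Thursday.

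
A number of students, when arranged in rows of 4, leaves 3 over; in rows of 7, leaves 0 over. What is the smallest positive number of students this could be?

Since 7·3 ≡ 1 (mod 4), take x = 0 + 7·((3−0)·3 mod 4) = 0 + 7·1 = 7.
Check: 7 mod 4 = 3, 7 mod 7 = 0.

7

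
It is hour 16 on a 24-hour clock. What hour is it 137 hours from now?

9

137 mod 24 = 17 (since 5·24 = 120).
(16 + 17) mod 24 = 9.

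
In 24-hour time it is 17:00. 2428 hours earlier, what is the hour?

13

2428 mod 24 = 4 (since 101·24 = 2424).
(17 − 4) mod 24 = 13.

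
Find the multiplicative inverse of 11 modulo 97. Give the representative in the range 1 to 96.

53

11·53 = 583 = 6·97 + 1, so 11⁻¹ ≡ 53 (mod 97).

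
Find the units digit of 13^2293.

The units digit of 13^n cycles with period 4: 3, 9, 7, 1, …
2293 mod 4 = 1, so the last digit matches 3^1 = 3.

3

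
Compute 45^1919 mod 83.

By repeated squaring mod 83: 45^1≡45, 45^2≡33, 45^4≡10, 45^8≡17, 45^16≡40, 45^32≡23, 45^64≡31, 45^128≡48, 45^256≡63, 45^512≡68, 45^1024≡59.
1919 = 1 + 2 + 4 + 8 + 16 + 32 + 64 + 256 + 512 + 1024, so 45^1919 ≡ 45·33·10·17·40·23·31·63·68·59 ≡ 39 (mod 83).

39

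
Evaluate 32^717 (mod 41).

32

Square-and-reduce mod 41: 32^1≡32, 32^2≡40, 32^4≡1, 32^8≡1, 32^16≡1, 32^32≡1, 32^64≡1, 32^128≡1, 32^256≡1, 32^512≡1.
717 = 1 + 4 + 8 + 64 + 128 + 512, so 32^717 ≡ 32·1·1·1·1·1 ≡ 32 (mod 41).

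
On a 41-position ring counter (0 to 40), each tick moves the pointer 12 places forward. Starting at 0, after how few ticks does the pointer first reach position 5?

38

12⁻¹ ≡ 24 (mod 41) because 12·24 = 288 = 7·41 + 1.
So x ≡ 24·5 = 120 ≡ 38 (mod 41).
Check: 12·38 = 456 = 11·41 + 5.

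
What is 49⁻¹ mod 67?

26

49·26 = 1274 = 19·67 + 1, so 49⁻¹ ≡ 26 (mod 67).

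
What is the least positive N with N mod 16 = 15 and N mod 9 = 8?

143

x ≡ 8 (mod 9) gives x ∈ {8, 17, 26, 35, 44, 53, 62, 71, …}.
The first of these with x mod 16 = 15 is 143.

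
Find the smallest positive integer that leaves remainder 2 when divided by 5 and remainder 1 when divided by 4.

x ≡ 1 (mod 4) gives x ∈ {1, 5, 9, 13, 17}.
The first of these with x mod 5 = 2 is 17.

17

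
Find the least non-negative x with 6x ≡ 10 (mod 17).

13

6⁻¹ ≡ 3 (mod 17) because 6·3 = 18 = 1·17 + 1.
Multiplying both sides by 3: x ≡ 3·10 = 30 ≡ 13 (mod 17).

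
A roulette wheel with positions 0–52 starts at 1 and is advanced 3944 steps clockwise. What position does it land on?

3944 = 74·53 + 22, so 3944 mod 53 = 22.
(1 + 22) mod 53 = 23.

23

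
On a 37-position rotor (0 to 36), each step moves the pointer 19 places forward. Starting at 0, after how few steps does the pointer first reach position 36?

The inverse of 19 mod 37 is 2 (since 19·2 = 38 ≡ 1).
So x ≡ 2·36 = 72 ≡ 35 (mod 37).

35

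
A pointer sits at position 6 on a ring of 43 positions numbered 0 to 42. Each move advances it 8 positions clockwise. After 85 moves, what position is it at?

85·8 = 680.
680 = 15·43 + 35, so 680 mod 43 = 35.
(6 + 35) mod 43 = 41.

41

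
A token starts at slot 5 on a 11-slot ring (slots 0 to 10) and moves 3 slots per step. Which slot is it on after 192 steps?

192·3 = 576.
576 mod 11 = 4 (since 52·11 = 572).
(5 + 4) mod 11 = 9.

9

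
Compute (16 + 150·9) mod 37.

150·9 = 1350.
1350 = 36·37 + 18, so 1350 mod 37 = 18.
(16 + 18) mod 37 = 34.

34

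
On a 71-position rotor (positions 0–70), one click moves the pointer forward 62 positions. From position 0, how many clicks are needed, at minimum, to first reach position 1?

71 = 1·62 + 9
62 = 6·9 + 8
9 = 1·8 + 1
8 = 8·1 + 0
Back-substituting gives 62·63 ≡ 1 (mod 71).

63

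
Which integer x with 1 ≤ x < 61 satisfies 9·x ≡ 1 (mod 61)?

34

61 = 6·9 + 7
9 = 1·7 + 2
7 = 3·2 + 1
2 = 2·1 + 0
Back-substituting gives 9·34 ≡ 1 (mod 61).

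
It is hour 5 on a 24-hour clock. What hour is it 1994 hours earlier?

1994 = 83·24 + 2, so 1994 mod 24 = 2.
(5 − 2) mod 24 = 3.

3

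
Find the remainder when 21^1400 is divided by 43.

Square-and-reduce mod 43: 21^1≡21, 21^2≡11, 21^4≡35, 21^8≡21, 21^16≡11, 21^32≡35, 21^64≡21, 21^128≡11, 21^256≡35, 21^512≡21, 21^1024≡11.
Since 1400 = 8 + 16 + 32 + 64 + 256 + 1024 in binary, 21^1400 ≡ 21·11·35·21·35·11 ≡ 1 (mod 43).

1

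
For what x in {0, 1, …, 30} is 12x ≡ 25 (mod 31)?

The inverse of 12 mod 31 is 13 (since 12·13 = 156 ≡ 1).
So x ≡ 13·25 = 325 ≡ 15 (mod 31).

15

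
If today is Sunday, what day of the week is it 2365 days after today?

Saturday

2365 mod 7 = 6 (since 337·7 = 2359).
Sunday + 6 days → Saturday.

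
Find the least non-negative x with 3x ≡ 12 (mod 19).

4

3⁻¹ ≡ 13 (mod 19) because 3·13 = 39 = 2·19 + 1.
Multiplying both sides by 13: x ≡ 13·12 = 156 ≡ 4 (mod 19).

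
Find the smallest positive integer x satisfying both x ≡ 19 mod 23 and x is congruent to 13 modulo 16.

x ≡ 13 (mod 16) gives x ∈ {13, 29, 45, 61, 77, 93, 109, 125, …}.
The first of these with x mod 23 = 19 is 157.

157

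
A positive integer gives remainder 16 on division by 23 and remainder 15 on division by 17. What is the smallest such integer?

x ≡ 15 (mod 17) gives x ∈ {15, 32, 49, 66, 83, 100, 117, 134, …}.
The first of these with x mod 23 = 16 is 338.

338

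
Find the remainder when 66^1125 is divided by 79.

Successive squares of 66 mod 79: 66^1≡66, 66^2≡11, 66^4≡42, 66^8≡26, 66^16≡44, 66^32≡40, 66^64≡20, 66^128≡5, 66^256≡25, 66^512≡72, 66^1024≡49.
Since 1125 = 1 + 4 + 32 + 64 + 1024 in binary, 66^1125 ≡ 66·42·40·20·49 ≡ 33 (mod 79).

33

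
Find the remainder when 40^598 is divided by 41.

Successive squares of 40 mod 41: 40^1≡40, 40^2≡1, 40^4≡1, 40^8≡1, 40^16≡1, 40^32≡1, 40^64≡1, 40^128≡1, 40^256≡1, 40^512≡1.
Since 598 = 2 + 4 + 16 + 64 + 512 in binary, 40^598 ≡ 1·1·1·1·1 ≡ 1 (mod 41).

1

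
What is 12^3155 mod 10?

The units digit of 12^n cycles with period 4: 2, 4, 8, 6, …
3155 mod 4 = 3, so the last digit matches 2^3 = 8.

8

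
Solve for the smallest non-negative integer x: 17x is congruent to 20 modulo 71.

The inverse of 17 mod 71 is 46 (since 17·46 = 782 ≡ 1).
So x ≡ 46·20 = 920 ≡ 68 (mod 71).

68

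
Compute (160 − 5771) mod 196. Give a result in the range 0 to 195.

5771 mod 196 = 87 (since 29·196 = 5684).
(160 − 87) mod 196 = 73.

73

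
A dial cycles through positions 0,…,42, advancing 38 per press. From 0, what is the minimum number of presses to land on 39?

38⁻¹ ≡ 17 (mod 43) because 38·17 = 646 = 15·43 + 1.
Multiplying both sides by 17: x ≡ 17·39 = 663 ≡ 18 (mod 43).

18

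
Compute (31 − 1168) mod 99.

51

Dividing 1168 by 99 gives quotient 11 and remainder 79.
(31 − 79) mod 99 = 51.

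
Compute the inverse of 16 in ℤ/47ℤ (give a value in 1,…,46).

16·3 = 48 = 1·47 + 1, so 16⁻¹ ≡ 3 (mod 47).

3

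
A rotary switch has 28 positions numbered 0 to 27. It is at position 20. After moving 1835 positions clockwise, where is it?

7

1835 − 65·28 = 15, so 1835 ≡ 15 (mod 28).
(20 + 15) mod 28 = 7.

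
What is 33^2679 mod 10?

7

The units digit of 33^n cycles with period 4: 3, 9, 7, 1, …
2679 mod 4 = 3, so the last digit matches 3^3 = 7.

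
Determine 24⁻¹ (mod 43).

9

24·9 = 216 = 5·43 + 1, so 24⁻¹ ≡ 9 (mod 43).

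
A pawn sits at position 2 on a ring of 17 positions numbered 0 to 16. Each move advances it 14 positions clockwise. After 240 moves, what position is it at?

13

240·14 = 3360.
3360 = 197·17 + 11, so 3360 mod 17 = 11.
(2 + 11) mod 17 = 13.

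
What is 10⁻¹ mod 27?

10·19 = 190 = 7·27 + 1, so 10⁻¹ ≡ 19 (mod 27).

19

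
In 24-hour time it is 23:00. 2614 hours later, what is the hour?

2614 − 108·24 = 22, so 2614 ≡ 22 (mod 24).
(23 + 22) mod 24 = 21.

21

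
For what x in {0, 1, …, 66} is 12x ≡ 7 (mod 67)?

12⁻¹ ≡ 28 (mod 67) because 12·28 = 336 = 5·67 + 1.
So x ≡ 28·7 = 196 ≡ 62 (mod 67).

62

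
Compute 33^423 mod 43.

Successive squares of 33 mod 43: 33^1≡33, 33^2≡14, 33^4≡24, 33^8≡17, 33^16≡31, 33^32≡15, 33^64≡10, 33^128≡14, 33^256≡24.
Since 423 = 1 + 2 + 4 + 32 + 128 + 256 in binary, 33^423 ≡ 33·14·24·15·14·24 ≡ 32 (mod 43).

32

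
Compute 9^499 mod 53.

Square-and-reduce mod 53: 9^1≡9, 9^2≡28, 9^4≡42, 9^8≡15, 9^16≡13, 9^32≡10, 9^64≡47, 9^128≡36, 9^256≡24.
499 = 1 + 2 + 16 + 32 + 64 + 128 + 256, so 9^499 ≡ 9·28·13·10·47·36·24 ≡ 7 (mod 53).

7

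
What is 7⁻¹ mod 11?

8

7·8 = 56 = 5·11 + 1, so 7⁻¹ ≡ 8 (mod 11).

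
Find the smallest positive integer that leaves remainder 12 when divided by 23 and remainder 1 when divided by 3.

58

Since 3·8 ≡ 1 (mod 23), take x = 1 + 3·((12−1)·8 mod 23) = 1 + 3·19 = 58.
Check: 58 mod 23 = 12, 58 mod 3 = 1.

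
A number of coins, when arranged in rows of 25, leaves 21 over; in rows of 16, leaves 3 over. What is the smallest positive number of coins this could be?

371

Since 16·11 ≡ 1 (mod 25), take x = 3 + 16·((21−3)·11 mod 25) = 3 + 16·23 = 371.
Check: 371 mod 25 = 21, 371 mod 16 = 3.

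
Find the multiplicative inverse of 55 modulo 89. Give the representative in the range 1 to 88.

34

55·34 = 1870 = 21·89 + 1, so 55⁻¹ ≡ 34 (mod 89).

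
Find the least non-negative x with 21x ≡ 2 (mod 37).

21⁻¹ ≡ 30 (mod 37) because 21·30 = 630 = 17·37 + 1.
Multiplying both sides by 30: x ≡ 30·2 = 60 ≡ 23 (mod 37).

23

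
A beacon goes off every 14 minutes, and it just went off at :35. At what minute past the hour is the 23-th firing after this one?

23·14 = 322.
322 − 5·60 = 22, so 322 ≡ 22 (mod 60).
(35 + 22) mod 60 = 57.

57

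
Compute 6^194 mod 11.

9

Square-and-reduce mod 11: 6^1≡6, 6^2≡3, 6^4≡9, 6^8≡4, 6^16≡5, 6^32≡3, 6^64≡9, 6^128≡4.
Since 194 = 2 + 64 + 128 in binary, 6^194 ≡ 3·9·4 ≡ 9 (mod 11).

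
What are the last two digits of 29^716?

By repeated squaring mod 100: 29^1≡29, 29^2≡41, 29^4≡81, 29^8≡61, 29^16≡21, 29^32≡41, 29^64≡81, 29^128≡61, 29^256≡21, 29^512≡41.
Since 716 = 4 + 8 + 64 + 128 + 512 in binary, 29^716 ≡ 81·61·81·61·41 ≡ 21 (mod 100).

21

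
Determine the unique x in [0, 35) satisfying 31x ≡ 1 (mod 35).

26

The inverse of 31 mod 35 is 26 (since 31·26 = 806 ≡ 1).
So x ≡ 26·1 = 26 ≡ 26 (mod 35).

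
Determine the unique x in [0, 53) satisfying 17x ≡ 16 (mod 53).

17⁻¹ ≡ 25 (mod 53) because 17·25 = 425 = 8·53 + 1.
So x ≡ 25·16 = 400 ≡ 29 (mod 53).

29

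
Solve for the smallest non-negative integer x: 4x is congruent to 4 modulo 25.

1

4⁻¹ ≡ 19 (mod 25) because 4·19 = 76 = 3·25 + 1.
So x ≡ 19·4 = 76 ≡ 1 (mod 25).
Check: 4·1 = 4 = 0·25 + 4.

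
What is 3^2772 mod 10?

1

The units digit of 3^n cycles with period 4: 3, 9, 7, 1, …
2772 leaves remainder 0 on division by 4, so 3^2772 ends in 1.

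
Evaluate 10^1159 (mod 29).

2

Successive squares of 10 mod 29: 10^1≡10, 10^2≡13, 10^4≡24, 10^8≡25, 10^16≡16, 10^32≡24, 10^64≡25, 10^128≡16, 10^256≡24, 10^512≡25, 10^1024≡16.
1159 = 1 + 2 + 4 + 128 + 1024, so 10^1159 ≡ 10·13·24·16·16 ≡ 2 (mod 29).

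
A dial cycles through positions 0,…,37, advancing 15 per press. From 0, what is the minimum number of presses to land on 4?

15⁻¹ ≡ 33 (mod 38) because 15·33 = 495 = 13·38 + 1.
Multiplying both sides by 33: x ≡ 33·4 = 132 ≡ 18 (mod 38).

18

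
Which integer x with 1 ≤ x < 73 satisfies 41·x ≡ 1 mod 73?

73 = 1·41 + 32
41 = 1·32 + 9
32 = 3·9 + 5
9 = 1·5 + 4
5 = 1·4 + 1
4 = 4·1 + 0
Back-substituting gives 41·57 ≡ 1 (mod 73).

57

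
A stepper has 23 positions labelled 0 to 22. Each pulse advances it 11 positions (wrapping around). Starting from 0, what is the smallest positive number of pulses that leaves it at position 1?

11·21 = 231 = 10·23 + 1, so 11⁻¹ ≡ 21 (mod 23).

21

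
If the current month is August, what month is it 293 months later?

293 − 24·12 = 5, so 293 ≡ 5 (mod 12).
August + 5 months → January.

January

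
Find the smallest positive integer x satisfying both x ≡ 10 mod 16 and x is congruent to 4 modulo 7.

Since 7·7 ≡ 1 (mod 16), take x = 4 + 7·((10−4)·7 mod 16) = 4 + 7·10 = 74.
Check: 74 mod 16 = 10, 74 mod 7 = 4.

74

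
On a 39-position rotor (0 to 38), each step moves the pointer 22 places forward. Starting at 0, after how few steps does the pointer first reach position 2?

32

The inverse of 22 mod 39 is 16 (since 22·16 = 352 ≡ 1).
So x ≡ 16·2 = 32 ≡ 32 (mod 39).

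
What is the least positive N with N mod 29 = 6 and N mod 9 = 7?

x ≡ 7 (mod 9) gives x ∈ {7, 16, 25, 34, 43, 52, 61, 70, …}.
The first of these with x mod 29 = 6 is 151.

151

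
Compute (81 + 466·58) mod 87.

466·58 = 27028.
27028 − 310·87 = 58, so 27028 ≡ 58 (mod 87).
(81 + 58) mod 87 = 52.

52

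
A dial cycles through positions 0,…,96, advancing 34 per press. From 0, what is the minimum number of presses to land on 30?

18

The inverse of 34 mod 97 is 20 (since 34·20 = 680 ≡ 1).
Multiplying both sides by 20: x ≡ 20·30 = 600 ≡ 18 (mod 97).
Check: 34·18 = 612 = 6·97 + 30.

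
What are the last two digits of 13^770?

Successive squares of 13 mod 100: 13^1≡13, 13^2≡69, 13^4≡61, 13^8≡21, 13^16≡41, 13^32≡81, 13^64≡61, 13^128≡21, 13^256≡41, 13^512≡81.
770 = 2 + 256 + 512, so 13^770 ≡ 69·41·81 ≡ 49 (mod 100).

49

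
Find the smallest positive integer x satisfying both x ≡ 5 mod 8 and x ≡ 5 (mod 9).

x ≡ 5 (mod 8) gives x ∈ {5}.
The first of these with x mod 9 = 5 is 5.

5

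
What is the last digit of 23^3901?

3

Powers of 3 mod 10 repeat with period 4: 3, 9, 7, 1.
3901 leaves remainder 1 on division by 4, so 23^3901 ends in 3.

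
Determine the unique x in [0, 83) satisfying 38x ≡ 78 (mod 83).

37

The inverse of 38 mod 83 is 59 (since 38·59 = 2242 ≡ 1).
So x ≡ 59·78 = 4602 ≡ 37 (mod 83).
Check: 38·37 = 1406 = 16·83 + 78.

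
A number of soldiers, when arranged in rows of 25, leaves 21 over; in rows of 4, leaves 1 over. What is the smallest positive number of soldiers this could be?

Since 4·19 ≡ 1 (mod 25), take x = 1 + 4·((21−1)·19 mod 25) = 1 + 4·5 = 21.
Check: 21 mod 25 = 21, 21 mod 4 = 1.

21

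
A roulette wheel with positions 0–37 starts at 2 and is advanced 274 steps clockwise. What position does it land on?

274 mod 38 = 8 (since 7·38 = 266).
(2 + 8) mod 38 = 10.

10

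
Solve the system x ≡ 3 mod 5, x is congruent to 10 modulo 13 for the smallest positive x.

23

x ≡ 3 (mod 5) gives x ∈ {3, 8, 13, 18, 23}.
The first of these with x mod 13 = 10 is 23.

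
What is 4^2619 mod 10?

4

The units digit of 4^n cycles with period 2: 4, 6, …
2619 mod 2 = 1, so the last digit matches 4^1 = 4.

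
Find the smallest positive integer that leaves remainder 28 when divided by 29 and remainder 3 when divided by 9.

Since 9·13 ≡ 1 (mod 29), take x = 3 + 9·((28−3)·13 mod 29) = 3 + 9·6 = 57.
Check: 57 mod 29 = 28, 57 mod 9 = 3.

57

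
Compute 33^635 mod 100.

57

By repeated squaring mod 100: 33^1≡33, 33^2≡89, 33^4≡21, 33^8≡41, 33^16≡81, 33^32≡61, 33^64≡21, 33^128≡41, 33^256≡81, 33^512≡61.
Since 635 = 1 + 2 + 8 + 16 + 32 + 64 + 512 in binary, 33^635 ≡ 33·89·41·81·61·21·61 ≡ 57 (mod 100).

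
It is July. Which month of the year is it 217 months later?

August

217 mod 12 = 1 (since 18·12 = 216).
July + 1 month → August.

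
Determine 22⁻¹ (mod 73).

22·10 = 220 = 3·73 + 1, so 22⁻¹ ≡ 10 (mod 73).

10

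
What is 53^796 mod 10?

1

The units digit of 53^n cycles with period 4: 3, 9, 7, 1, …
796 mod 4 = 0, so the last digit matches 3^4 = 1.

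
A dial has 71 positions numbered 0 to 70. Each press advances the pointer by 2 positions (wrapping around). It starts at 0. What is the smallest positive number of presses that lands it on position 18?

2⁻¹ ≡ 36 (mod 71) because 2·36 = 72 = 1·71 + 1.
So x ≡ 36·18 = 648 ≡ 9 (mod 71).

9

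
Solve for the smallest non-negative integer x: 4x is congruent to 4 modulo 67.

The inverse of 4 mod 67 is 17 (since 4·17 = 68 ≡ 1).
So x ≡ 17·4 = 68 ≡ 1 (mod 67).

1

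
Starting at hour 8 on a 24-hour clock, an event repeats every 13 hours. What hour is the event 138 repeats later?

138·13 = 1794.
1794 − 74·24 = 18, so 1794 ≡ 18 (mod 24).
(8 + 18) mod 24 = 2.

2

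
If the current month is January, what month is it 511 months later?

511 = 42·12 + 7, so 511 mod 12 = 7.
January + 7 months → August.

August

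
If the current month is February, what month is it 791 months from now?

January

791 − 65·12 = 11, so 791 ≡ 11 (mod 12).
February + 11 months → January.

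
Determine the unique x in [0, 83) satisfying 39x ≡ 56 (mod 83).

The inverse of 39 mod 83 is 66 (since 39·66 = 2574 ≡ 1).
Multiplying both sides by 66: x ≡ 66·56 = 3696 ≡ 44 (mod 83).
Check: 39·44 = 1716 = 20·83 + 56.

44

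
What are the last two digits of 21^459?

81

Successive squares of 21 mod 100: 21^1≡21, 21^2≡41, 21^4≡81, 21^8≡61, 21^16≡21, 21^32≡41, 21^64≡81, 21^128≡61, 21^256≡21.
Since 459 = 1 + 2 + 8 + 64 + 128 + 256 in binary, 21^459 ≡ 21·41·61·81·61·21 ≡ 81 (mod 100).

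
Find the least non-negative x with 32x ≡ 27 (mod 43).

The inverse of 32 mod 43 is 39 (since 32·39 = 1248 ≡ 1).
So x ≡ 39·27 = 1053 ≡ 21 (mod 43).

21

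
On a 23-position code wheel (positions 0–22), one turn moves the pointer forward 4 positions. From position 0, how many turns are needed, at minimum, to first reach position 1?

6

23 = 5·4 + 3
4 = 1·3 + 1
3 = 3·1 + 0
Back-substituting gives 4·6 ≡ 1 (mod 23).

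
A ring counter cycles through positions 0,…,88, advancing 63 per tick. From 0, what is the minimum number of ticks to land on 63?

1

63⁻¹ ≡ 65 (mod 89) because 63·65 = 4095 = 46·89 + 1.
Multiplying both sides by 65: x ≡ 65·63 = 4095 ≡ 1 (mod 89).
Check: 63·1 = 63 = 0·89 + 63.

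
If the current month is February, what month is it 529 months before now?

January

Dividing 529 by 12 gives quotient 44 and remainder 1.
February − 1 month → January.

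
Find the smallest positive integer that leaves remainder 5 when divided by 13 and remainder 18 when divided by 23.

18

x ≡ 5 (mod 13) gives x ∈ {5, 18}.
The first of these with x mod 23 = 18 is 18.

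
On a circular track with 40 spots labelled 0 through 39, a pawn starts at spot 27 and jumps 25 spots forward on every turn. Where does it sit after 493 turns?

32

493·25 = 12325.
Dividing 12325 by 40 gives quotient 308 and remainder 5.
(27 + 5) mod 40 = 32.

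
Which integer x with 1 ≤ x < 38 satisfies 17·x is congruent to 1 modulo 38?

9

17·9 = 153 = 4·38 + 1, so 17⁻¹ ≡ 9 (mod 38).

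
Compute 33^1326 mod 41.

By repeated squaring mod 41: 33^1≡33, 33^2≡23, 33^4≡37, 33^8≡16, 33^16≡10, 33^32≡18, 33^64≡37, 33^128≡16, 33^256≡10, 33^512≡18, 33^1024≡37.
1326 = 2 + 4 + 8 + 32 + 256 + 1024, so 33^1326 ≡ 23·37·16·18·10·37 ≡ 31 (mod 41).

31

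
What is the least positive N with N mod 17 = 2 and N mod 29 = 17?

104

x ≡ 2 (mod 17) gives x ∈ {2, 19, 36, 53, 70, 87, 104}.
The first of these with x mod 29 = 17 is 104.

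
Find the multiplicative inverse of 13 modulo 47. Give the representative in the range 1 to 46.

29

13·29 = 377 = 8·47 + 1, so 13⁻¹ ≡ 29 (mod 47).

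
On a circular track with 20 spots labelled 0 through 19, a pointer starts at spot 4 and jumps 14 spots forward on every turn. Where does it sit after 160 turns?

4

160·14 = 2240.
2240 − 112·20 = 0, so 2240 ≡ 0 (mod 20).
(4 + 0) mod 20 = 4.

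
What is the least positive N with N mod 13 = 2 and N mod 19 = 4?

80

Since 19·11 ≡ 1 (mod 13), take x = 4 + 19·((2−4)·11 mod 13) = 4 + 19·4 = 80.
Check: 80 mod 13 = 2, 80 mod 19 = 4.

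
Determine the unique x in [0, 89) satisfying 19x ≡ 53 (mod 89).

The inverse of 19 mod 89 is 75 (since 19·75 = 1425 ≡ 1).
So x ≡ 75·53 = 3975 ≡ 59 (mod 89).
Check: 19·59 = 1121 = 12·89 + 53.

59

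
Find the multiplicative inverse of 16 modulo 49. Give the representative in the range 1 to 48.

49 = 3·16 + 1
16 = 16·1 + 0
Back-substituting gives 16·46 ≡ 1 (mod 49).

46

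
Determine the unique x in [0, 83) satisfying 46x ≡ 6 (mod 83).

The inverse of 46 mod 83 is 74 (since 46·74 = 3404 ≡ 1).
So x ≡ 74·6 = 444 ≡ 29 (mod 83).
Check: 46·29 = 1334 = 16·83 + 6.

29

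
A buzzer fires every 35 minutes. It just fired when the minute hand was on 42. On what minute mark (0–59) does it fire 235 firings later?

47

235·35 = 8225.
8225 − 137·60 = 5, so 8225 ≡ 5 (mod 60).
(42 + 5) mod 60 = 47.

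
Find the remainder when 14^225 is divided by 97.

78

By repeated squaring mod 97: 14^1≡14, 14^2≡2, 14^4≡4, 14^8≡16, 14^16≡62, 14^32≡61, 14^64≡35, 14^128≡61.
225 = 1 + 32 + 64 + 128, so 14^225 ≡ 14·61·35·61 ≡ 78 (mod 97).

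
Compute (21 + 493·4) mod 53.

32

493·4 = 1972.
1972 = 37·53 + 11, so 1972 mod 53 = 11.
(21 + 11) mod 53 = 32.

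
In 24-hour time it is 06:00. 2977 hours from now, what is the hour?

7

2977 − 124·24 = 1, so 2977 ≡ 1 (mod 24).
(6 + 1) mod 24 = 7.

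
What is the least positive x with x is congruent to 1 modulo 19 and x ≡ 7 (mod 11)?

x ≡ 7 (mod 11) gives x ∈ {7, 18, 29, 40, 51, 62, 73, 84, …}.
The first of these with x mod 19 = 1 is 172.

172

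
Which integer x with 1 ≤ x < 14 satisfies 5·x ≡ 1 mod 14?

3

5·3 = 15 = 1·14 + 1, so 5⁻¹ ≡ 3 (mod 14).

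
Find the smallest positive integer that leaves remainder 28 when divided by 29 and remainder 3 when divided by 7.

115

x ≡ 3 (mod 7) gives x ∈ {3, 10, 17, 24, 31, 38, 45, 52, …}.
The first of these with x mod 29 = 28 is 115.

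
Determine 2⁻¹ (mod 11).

6

2·6 = 12 = 1·11 + 1, so 2⁻¹ ≡ 6 (mod 11).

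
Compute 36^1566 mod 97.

Successive squares of 36 mod 97: 36^1≡36, 36^2≡35, 36^4≡61, 36^8≡35, 36^16≡61, 36^32≡35, 36^64≡61, 36^128≡35, 36^256≡61, 36^512≡35, 36^1024≡61.
1566 = 2 + 4 + 8 + 16 + 512 + 1024, so 36^1566 ≡ 35·61·35·61·35·61 ≡ 1 (mod 97).

1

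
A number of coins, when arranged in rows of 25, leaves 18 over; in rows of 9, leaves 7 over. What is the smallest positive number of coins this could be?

43

x ≡ 7 (mod 9) gives x ∈ {7, 16, 25, 34, 43}.
The first of these with x mod 25 = 18 is 43.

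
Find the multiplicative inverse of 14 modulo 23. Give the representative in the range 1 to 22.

5

23 = 1·14 + 9
14 = 1·9 + 5
9 = 1·5 + 4
5 = 1·4 + 1
4 = 4·1 + 0
Back-substituting gives 14·5 ≡ 1 (mod 23).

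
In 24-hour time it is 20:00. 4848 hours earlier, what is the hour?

4848 − 202·24 = 0, so 4848 ≡ 0 (mod 24).
(20 − 0) mod 24 = 20.

20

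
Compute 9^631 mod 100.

9

Square-and-reduce mod 100: 9^1≡9, 9^2≡81, 9^4≡61, 9^8≡21, 9^16≡41, 9^32≡81, 9^64≡61, 9^128≡21, 9^256≡41, 9^512≡81.
631 = 1 + 2 + 4 + 16 + 32 + 64 + 512, so 9^631 ≡ 9·81·61·41·81·61·81 ≡ 9 (mod 100).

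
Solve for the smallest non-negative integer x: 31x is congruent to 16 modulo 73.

31⁻¹ ≡ 33 (mod 73) because 31·33 = 1023 = 14·73 + 1.
Multiplying both sides by 33: x ≡ 33·16 = 528 ≡ 17 (mod 73).

17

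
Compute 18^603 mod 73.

72

Successive squares of 18 mod 73: 18^1≡18, 18^2≡32, 18^4≡2, 18^8≡4, 18^16≡16, 18^32≡37, 18^64≡55, 18^128≡32, 18^256≡2, 18^512≡4.
Since 603 = 1 + 2 + 8 + 16 + 64 + 512 in binary, 18^603 ≡ 18·32·4·16·55·4 ≡ 72 (mod 73).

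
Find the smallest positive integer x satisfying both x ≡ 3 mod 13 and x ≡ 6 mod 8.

x ≡ 6 (mod 8) gives x ∈ {6, 14, 22, 30, 38, 46, 54, 62, …}.
The first of these with x mod 13 = 3 is 94.

94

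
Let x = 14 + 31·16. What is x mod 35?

31·16 = 496.
496 − 14·35 = 6, so 496 ≡ 6 (mod 35).
(14 + 6) mod 35 = 20.

20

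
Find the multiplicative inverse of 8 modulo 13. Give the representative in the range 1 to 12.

5

13 = 1·8 + 5
8 = 1·5 + 3
5 = 1·3 + 2
3 = 1·2 + 1
2 = 2·1 + 0
Back-substituting gives 8·5 ≡ 1 (mod 13).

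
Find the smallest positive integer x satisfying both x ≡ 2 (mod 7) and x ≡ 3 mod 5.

Since 5·3 ≡ 1 (mod 7), take x = 3 + 5·((2−3)·3 mod 7) = 3 + 5·4 = 23.
Check: 23 mod 7 = 2, 23 mod 5 = 3.

23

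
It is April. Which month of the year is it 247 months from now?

November

247 = 20·12 + 7, so 247 mod 12 = 7.
April + 7 months → November.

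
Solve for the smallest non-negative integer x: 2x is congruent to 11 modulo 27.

The inverse of 2 mod 27 is 14 (since 2·14 = 28 ≡ 1).
So x ≡ 14·11 = 154 ≡ 19 (mod 27).

19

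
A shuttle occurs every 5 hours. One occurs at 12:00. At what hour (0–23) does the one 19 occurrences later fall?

19·5 = 95.
95 mod 24 = 23 (since 3·24 = 72).
(12 + 23) mod 24 = 11.

11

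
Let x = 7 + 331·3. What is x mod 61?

331·3 = 993.
993 = 16·61 + 17, so 993 mod 61 = 17.
(7 + 17) mod 61 = 24.

24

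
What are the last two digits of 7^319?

Successive squares of 7 mod 100: 7^1≡7, 7^2≡49, 7^4≡1, 7^8≡1, 7^16≡1, 7^32≡1, 7^64≡1, 7^128≡1, 7^256≡1.
319 = 1 + 2 + 4 + 8 + 16 + 32 + 256, so 7^319 ≡ 7·49·1·1·1·1·1 ≡ 43 (mod 100).

43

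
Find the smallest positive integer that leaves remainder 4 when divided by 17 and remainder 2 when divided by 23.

140

x ≡ 4 (mod 17) gives x ∈ {4, 21, 38, 55, 72, 89, 106, 123, …}.
The first of these with x mod 23 = 2 is 140.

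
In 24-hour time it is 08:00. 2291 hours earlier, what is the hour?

21

2291 = 95·24 + 11, so 2291 mod 24 = 11.
(8 − 11) mod 24 = 21.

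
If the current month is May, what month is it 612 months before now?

612 mod 12 = 0 (since 51·12 = 612).
May − 0 months → May.

May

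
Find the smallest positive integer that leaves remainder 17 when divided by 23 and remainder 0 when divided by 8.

40

x ≡ 0 (mod 8) gives x ∈ {0, 8, 16, 24, 32, 40}.
The first of these with x mod 23 = 17 is 40.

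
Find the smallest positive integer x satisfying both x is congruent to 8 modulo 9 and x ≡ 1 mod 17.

x ≡ 8 (mod 9) gives x ∈ {8, 17, 26, 35}.
The first of these with x mod 17 = 1 is 35.

35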